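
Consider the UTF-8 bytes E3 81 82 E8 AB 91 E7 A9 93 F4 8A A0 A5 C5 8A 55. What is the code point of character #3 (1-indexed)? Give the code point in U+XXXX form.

Offset 0: leading byte 0xE3 = 11100011 → 3-byte char #1 = E3 81 82.
Offset 3: leading byte 0xE8 = 11101000 → 3-byte char #2 = E8 AB 91.
Offset 6: leading byte 0xE7 = 11100111 → 3-byte char #3 = E7 A9 93.
Leading byte 0xE7 = 11100111 matches 1110xxxx → 3-byte sequence.
Byte 1: 0xE7 = 11100111, payload 0111 (4 bits).
Byte 2: 0xA9 = 10101001 (10xxxxxx ✓), payload 101001.
Byte 3: 0x93 = 10010011 (10xxxxxx ✓), payload 010011.
Concatenate: 0111101001010011 = 0x7A53 (16 bits → U+7A53).

U+7A53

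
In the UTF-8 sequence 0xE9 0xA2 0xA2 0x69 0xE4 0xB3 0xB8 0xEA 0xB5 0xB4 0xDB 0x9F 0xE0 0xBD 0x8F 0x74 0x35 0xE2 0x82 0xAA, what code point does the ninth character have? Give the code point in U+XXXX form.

U+20AA

Offset 0: leading byte 0xE9 = 11101001 → 3-byte char #1 = E9 A2 A2.
Offset 3: leading byte 0x69 = 01101001 → 1-byte char #2 = 69.
Offset 4: leading byte 0xE4 = 11100100 → 3-byte char #3 = E4 B3 B8.
Offset 7: leading byte 0xEA = 11101010 → 3-byte char #4 = EA B5 B4.
Offset 10: leading byte 0xDB = 11011011 → 2-byte char #5 = DB 9F.
Offset 12: leading byte 0xE0 = 11100000 → 3-byte char #6 = E0 BD 8F.
Offset 15: leading byte 0x74 = 01110100 → 1-byte char #7 = 74.
Offset 16: leading byte 0x35 = 00110101 → 1-byte char #8 = 35.
Offset 17: leading byte 0xE2 = 11100010 → 3-byte char #9 = E2 82 AA.
Leading byte 0xE2 = 11100010 matches 1110xxxx → 3-byte sequence.
Byte 1: 0xE2 = 11100010, payload 0010 (4 bits).
Byte 2: 0x82 = 10000010 (10xxxxxx ✓), payload 000010.
Byte 3: 0xAA = 10101010 (10xxxxxx ✓), payload 101010.
Concatenate: 0010000010101010 = 0x20AA (16 bits → U+20AA).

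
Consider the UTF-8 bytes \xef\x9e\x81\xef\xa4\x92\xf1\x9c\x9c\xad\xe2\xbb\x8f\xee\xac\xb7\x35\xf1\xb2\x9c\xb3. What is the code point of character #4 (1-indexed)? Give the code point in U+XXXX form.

U+2ECF

Offset 0: leading byte 0xEF = 11101111 → 3-byte char #1 = EF 9E 81.
Offset 3: leading byte 0xEF = 11101111 → 3-byte char #2 = EF A4 92.
Offset 6: leading byte 0xF1 = 11110001 → 4-byte char #3 = F1 9C 9C AD.
Offset 10: leading byte 0xE2 = 11100010 → 3-byte char #4 = E2 BB 8F.
Leading byte 0xE2 = 11100010 matches 1110xxxx → 3-byte sequence.
Byte 1: 0xE2 = 11100010, payload 0010 (4 bits).
Byte 2: 0xBB = 10111011 (10xxxxxx ✓), payload 111011.
Byte 3: 0x8F = 10001111 (10xxxxxx ✓), payload 001111.
Concatenate: 0010111011001111 = 0x2ECF (16 bits → U+2ECF).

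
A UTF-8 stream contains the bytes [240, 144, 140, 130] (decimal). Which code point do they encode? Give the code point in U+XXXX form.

U+10302

Leading byte 0xF0 = 11110000 matches 11110xxx → 4-byte sequence.
Byte 1: 0xF0 = 11110000, payload 000 (3 bits).
Byte 2: 0x90 = 10010000 (10xxxxxx ✓), payload 010000.
Byte 3: 0x8C = 10001100 (10xxxxxx ✓), payload 001100.
Byte 4: 0x82 = 10000010 (10xxxxxx ✓), payload 000010.
Concatenate: 000010000001100000010 = 0x10302 (21 bits → U+10302).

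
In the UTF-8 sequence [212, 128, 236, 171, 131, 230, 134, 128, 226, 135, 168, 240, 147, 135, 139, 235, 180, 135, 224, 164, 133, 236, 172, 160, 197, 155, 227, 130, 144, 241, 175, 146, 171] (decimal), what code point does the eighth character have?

U+CB20

Offset 0: leading byte 0xD4 = 11010100 → 2-byte char #1 = D4 80.
Offset 2: leading byte 0xEC = 11101100 → 3-byte char #2 = EC AB 83.
Offset 5: leading byte 0xE6 = 11100110 → 3-byte char #3 = E6 86 80.
Offset 8: leading byte 0xE2 = 11100010 → 3-byte char #4 = E2 87 A8.
Offset 11: leading byte 0xF0 = 11110000 → 4-byte char #5 = F0 93 87 8B.
Offset 15: leading byte 0xEB = 11101011 → 3-byte char #6 = EB B4 87.
Offset 18: leading byte 0xE0 = 11100000 → 3-byte char #7 = E0 A4 85.
Offset 21: leading byte 0xEC = 11101100 → 3-byte char #8 = EC AC A0.
Leading byte 0xEC = 11101100 matches 1110xxxx → 3-byte sequence.
Byte 1: 0xEC = 11101100, payload 1100 (4 bits).
Byte 2: 0xAC = 10101100 (10xxxxxx ✓), payload 101100.
Byte 3: 0xA0 = 10100000 (10xxxxxx ✓), payload 100000.
Concatenate: 1100101100100000 = 0xCB20 (16 bits → U+CB20).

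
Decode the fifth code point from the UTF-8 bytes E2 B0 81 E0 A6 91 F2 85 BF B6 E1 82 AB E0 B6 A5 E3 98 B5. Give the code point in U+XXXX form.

U+0DA5

Offset 0: leading byte 0xE2 = 11100010 → 3-byte char #1 = E2 B0 81.
Offset 3: leading byte 0xE0 = 11100000 → 3-byte char #2 = E0 A6 91.
Offset 6: leading byte 0xF2 = 11110010 → 4-byte char #3 = F2 85 BF B6.
Offset 10: leading byte 0xE1 = 11100001 → 3-byte char #4 = E1 82 AB.
Offset 13: leading byte 0xE0 = 11100000 → 3-byte char #5 = E0 B6 A5.
Leading byte 0xE0 = 11100000 matches 1110xxxx → 3-byte sequence.
Byte 1: 0xE0 = 11100000, payload 0000 (4 bits).
Byte 2: 0xB6 = 10110110 (10xxxxxx ✓), payload 110110.
Byte 3: 0xA5 = 10100101 (10xxxxxx ✓), payload 100101.
Concatenate: 0000110110100101 = 0xDA5 (16 bits → U+0DA5).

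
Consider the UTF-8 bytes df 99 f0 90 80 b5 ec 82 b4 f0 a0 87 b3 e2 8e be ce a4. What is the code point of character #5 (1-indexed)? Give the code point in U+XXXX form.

U+23BE

Offset 0: leading byte 0xDF = 11011111 → 2-byte char #1 = DF 99.
Offset 2: leading byte 0xF0 = 11110000 → 4-byte char #2 = F0 90 80 B5.
Offset 6: leading byte 0xEC = 11101100 → 3-byte char #3 = EC 82 B4.
Offset 9: leading byte 0xF0 = 11110000 → 4-byte char #4 = F0 A0 87 B3.
Offset 13: leading byte 0xE2 = 11100010 → 3-byte char #5 = E2 8E BE.
Leading byte 0xE2 = 11100010 matches 1110xxxx → 3-byte sequence.
Byte 1: 0xE2 = 11100010, payload 0010 (4 bits).
Byte 2: 0x8E = 10001110 (10xxxxxx ✓), payload 001110.
Byte 3: 0xBE = 10111110 (10xxxxxx ✓), payload 111110.
Concatenate: 0010001110111110 = 0x23BE (16 bits → U+23BE).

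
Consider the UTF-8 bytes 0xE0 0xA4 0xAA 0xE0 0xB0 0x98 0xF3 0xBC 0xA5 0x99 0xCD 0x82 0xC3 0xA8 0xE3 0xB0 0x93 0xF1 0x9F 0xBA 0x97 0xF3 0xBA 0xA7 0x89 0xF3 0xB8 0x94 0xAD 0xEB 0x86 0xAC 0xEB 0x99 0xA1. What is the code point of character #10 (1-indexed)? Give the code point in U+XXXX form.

Offset 0: leading byte 0xE0 = 11100000 → 3-byte char #1 = E0 A4 AA.
Offset 3: leading byte 0xE0 = 11100000 → 3-byte char #2 = E0 B0 98.
Offset 6: leading byte 0xF3 = 11110011 → 4-byte char #3 = F3 BC A5 99.
Offset 10: leading byte 0xCD = 11001101 → 2-byte char #4 = CD 82.
Offset 12: leading byte 0xC3 = 11000011 → 2-byte char #5 = C3 A8.
Offset 14: leading byte 0xE3 = 11100011 → 3-byte char #6 = E3 B0 93.
Offset 17: leading byte 0xF1 = 11110001 → 4-byte char #7 = F1 9F BA 97.
Offset 21: leading byte 0xF3 = 11110011 → 4-byte char #8 = F3 BA A7 89.
Offset 25: leading byte 0xF3 = 11110011 → 4-byte char #9 = F3 B8 94 AD.
Offset 29: leading byte 0xEB = 11101011 → 3-byte char #10 = EB 86 AC.
Leading byte 0xEB = 11101011 matches 1110xxxx → 3-byte sequence.
Byte 1: 0xEB = 11101011, payload 1011 (4 bits).
Byte 2: 0x86 = 10000110 (10xxxxxx ✓), payload 000110.
Byte 3: 0xAC = 10101100 (10xxxxxx ✓), payload 101100.
Concatenate: 1011000110101100 = 0xB1AC (16 bits → U+B1AC).

U+B1AC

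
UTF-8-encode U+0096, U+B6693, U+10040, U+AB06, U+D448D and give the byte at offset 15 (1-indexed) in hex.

1-indexed offset 15 is 0-indexed offset 14.
U+0096 → 2-byte form C2 96 at offsets 0–1.
U+B6693 → 4-byte form F2 B6 9A 93 at offsets 2–5.
U+10040 → 4-byte form F0 90 81 80 at offsets 6–9.
U+AB06 → 3-byte form EA AC 86 at offsets 10–12.
U+D448D → 4-byte form F3 94 92 8D at offsets 13–16.
Offset 14 falls in char 5's range; it's byte 2 of F3 94 92 8D = 0x94.

0x94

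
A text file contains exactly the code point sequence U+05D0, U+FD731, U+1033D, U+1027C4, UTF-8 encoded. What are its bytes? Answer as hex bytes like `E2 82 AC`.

D7 90 F3 BD 9C B1 F0 90 8C BD F4 82 9F 84

U+05D0: 2-byte form → D7 90.
U+FD731: 4-byte form → F3 BD 9C B1.
U+1033D: 4-byte form → F0 90 8C BD.
U+1027C4: 4-byte form → F4 82 9F 84.
Concatenated (14 bytes): D7 90 F3 BD 9C B1 F0 90 8C BD F4 82 9F 84.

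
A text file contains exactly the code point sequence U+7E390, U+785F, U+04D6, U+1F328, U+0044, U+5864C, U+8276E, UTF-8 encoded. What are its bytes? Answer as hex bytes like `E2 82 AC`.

F1 BE 8E 90 E7 A1 9F D3 96 F0 9F 8C A8 44 F1 98 99 8C F2 82 9D AE

U+7E390: 4-byte form → F1 BE 8E 90.
U+785F: 3-byte form → E7 A1 9F.
U+04D6: 2-byte form → D3 96.
U+1F328: 4-byte form → F0 9F 8C A8.
U+0044: 1-byte form → 44.
U+5864C: 4-byte form → F1 98 99 8C.
U+8276E: 4-byte form → F2 82 9D AE.
Concatenated (22 bytes): F1 BE 8E 90 E7 A1 9F D3 96 F0 9F 8C A8 44 F1 98 99 8C F2 82 9D AE.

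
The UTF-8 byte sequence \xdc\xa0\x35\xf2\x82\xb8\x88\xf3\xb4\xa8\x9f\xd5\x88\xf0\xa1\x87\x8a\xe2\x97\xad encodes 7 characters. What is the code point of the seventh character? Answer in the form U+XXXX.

U+25ED

Offset 0: leading byte 0xDC = 11011100 → 2-byte char #1 = DC A0.
Offset 2: leading byte 0x35 = 00110101 → 1-byte char #2 = 35.
Offset 3: leading byte 0xF2 = 11110010 → 4-byte char #3 = F2 82 B8 88.
Offset 7: leading byte 0xF3 = 11110011 → 4-byte char #4 = F3 B4 A8 9F.
Offset 11: leading byte 0xD5 = 11010101 → 2-byte char #5 = D5 88.
Offset 13: leading byte 0xF0 = 11110000 → 4-byte char #6 = F0 A1 87 8A.
Offset 17: leading byte 0xE2 = 11100010 → 3-byte char #7 = E2 97 AD.
Leading byte 0xE2 = 11100010 matches 1110xxxx → 3-byte sequence.
Byte 1: 0xE2 = 11100010, payload 0010 (4 bits).
Byte 2: 0x97 = 10010111 (10xxxxxx ✓), payload 010111.
Byte 3: 0xAD = 10101101 (10xxxxxx ✓), payload 101101.
Concatenate: 0010010111101101 = 0x25ED (16 bits → U+25ED).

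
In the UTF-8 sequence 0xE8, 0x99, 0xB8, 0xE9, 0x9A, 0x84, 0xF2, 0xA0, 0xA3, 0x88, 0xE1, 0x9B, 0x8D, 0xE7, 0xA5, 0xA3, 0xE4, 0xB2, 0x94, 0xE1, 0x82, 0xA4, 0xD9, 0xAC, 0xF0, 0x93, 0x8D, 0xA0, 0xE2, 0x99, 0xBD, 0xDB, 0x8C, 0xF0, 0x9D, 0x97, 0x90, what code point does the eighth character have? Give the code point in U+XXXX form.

Offset 0: leading byte 0xE8 = 11101000 → 3-byte char #1 = E8 99 B8.
Offset 3: leading byte 0xE9 = 11101001 → 3-byte char #2 = E9 9A 84.
Offset 6: leading byte 0xF2 = 11110010 → 4-byte char #3 = F2 A0 A3 88.
Offset 10: leading byte 0xE1 = 11100001 → 3-byte char #4 = E1 9B 8D.
Offset 13: leading byte 0xE7 = 11100111 → 3-byte char #5 = E7 A5 A3.
Offset 16: leading byte 0xE4 = 11100100 → 3-byte char #6 = E4 B2 94.
Offset 19: leading byte 0xE1 = 11100001 → 3-byte char #7 = E1 82 A4.
Offset 22: leading byte 0xD9 = 11011001 → 2-byte char #8 = D9 AC.
Leading byte 0xD9 = 11011001 matches 110xxxxx → 2-byte sequence.
Byte 1: 0xD9 = 11011001, payload 11001 (5 bits).
Byte 2: 0xAC = 10101100 (10xxxxxx ✓), payload 101100.
Concatenate: 11001101100 = 0x66C (11 bits → U+066C).

U+066C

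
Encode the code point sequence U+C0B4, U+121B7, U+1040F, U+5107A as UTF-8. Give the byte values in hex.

U+C0B4: 3-byte form → EC 82 B4.
U+121B7: 4-byte form → F0 92 86 B7.
U+1040F: 4-byte form → F0 90 90 8F.
U+5107A: 4-byte form → F1 91 81 BA.
Concatenated (15 bytes): EC 82 B4 F0 92 86 B7 F0 90 90 8F F1 91 81 BA.

EC 82 B4 F0 92 86 B7 F0 90 90 8F F1 91 81 BA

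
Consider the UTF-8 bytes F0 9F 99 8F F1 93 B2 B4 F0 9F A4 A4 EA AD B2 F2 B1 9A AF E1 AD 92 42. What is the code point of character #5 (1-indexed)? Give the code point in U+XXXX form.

U+B16AF

Offset 0: leading byte 0xF0 = 11110000 → 4-byte char #1 = F0 9F 99 8F.
Offset 4: leading byte 0xF1 = 11110001 → 4-byte char #2 = F1 93 B2 B4.
Offset 8: leading byte 0xF0 = 11110000 → 4-byte char #3 = F0 9F A4 A4.
Offset 12: leading byte 0xEA = 11101010 → 3-byte char #4 = EA AD B2.
Offset 15: leading byte 0xF2 = 11110010 → 4-byte char #5 = F2 B1 9A AF.
Leading byte 0xF2 = 11110010 matches 11110xxx → 4-byte sequence.
Byte 1: 0xF2 = 11110010, payload 010 (3 bits).
Byte 2: 0xB1 = 10110001 (10xxxxxx ✓), payload 110001.
Byte 3: 0x9A = 10011010 (10xxxxxx ✓), payload 011010.
Byte 4: 0xAF = 10101111 (10xxxxxx ✓), payload 101111.
Concatenate: 010110001011010101111 = 0xB16AF (21 bits → U+B16AF).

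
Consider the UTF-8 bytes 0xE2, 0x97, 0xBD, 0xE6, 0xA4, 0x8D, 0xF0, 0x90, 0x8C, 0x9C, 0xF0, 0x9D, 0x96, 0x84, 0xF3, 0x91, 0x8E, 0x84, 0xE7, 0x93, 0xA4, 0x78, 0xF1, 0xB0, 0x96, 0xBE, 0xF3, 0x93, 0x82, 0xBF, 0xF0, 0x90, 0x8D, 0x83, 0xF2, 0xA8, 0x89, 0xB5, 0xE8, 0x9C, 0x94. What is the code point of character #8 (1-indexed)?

U+705BE

Offset 0: leading byte 0xE2 = 11100010 → 3-byte char #1 = E2 97 BD.
Offset 3: leading byte 0xE6 = 11100110 → 3-byte char #2 = E6 A4 8D.
Offset 6: leading byte 0xF0 = 11110000 → 4-byte char #3 = F0 90 8C 9C.
Offset 10: leading byte 0xF0 = 11110000 → 4-byte char #4 = F0 9D 96 84.
Offset 14: leading byte 0xF3 = 11110011 → 4-byte char #5 = F3 91 8E 84.
Offset 18: leading byte 0xE7 = 11100111 → 3-byte char #6 = E7 93 A4.
Offset 21: leading byte 0x78 = 01111000 → 1-byte char #7 = 78.
Offset 22: leading byte 0xF1 = 11110001 → 4-byte char #8 = F1 B0 96 BE.
Leading byte 0xF1 = 11110001 matches 11110xxx → 4-byte sequence.
Byte 1: 0xF1 = 11110001, payload 001 (3 bits).
Byte 2: 0xB0 = 10110000 (10xxxxxx ✓), payload 110000.
Byte 3: 0x96 = 10010110 (10xxxxxx ✓), payload 010110.
Byte 4: 0xBE = 10111110 (10xxxxxx ✓), payload 111110.
Concatenate: 001110000010110111110 = 0x705BE (21 bits → U+705BE).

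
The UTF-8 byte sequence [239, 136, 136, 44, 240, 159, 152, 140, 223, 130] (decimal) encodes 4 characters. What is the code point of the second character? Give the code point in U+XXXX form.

U+002C

Offset 0: leading byte 0xEF = 11101111 → 3-byte char #1 = EF 88 88.
Offset 3: leading byte 0x2C = 00101100 → 1-byte char #2 = 2C.
Leading byte 0x2C = 00101100 matches 0xxxxxxx → 1-byte sequence.
Byte 1: 0x2C = 00101100, payload 0101100 (7 bits).
Concatenate: 0101100 = 0x2C (7 bits → U+002C).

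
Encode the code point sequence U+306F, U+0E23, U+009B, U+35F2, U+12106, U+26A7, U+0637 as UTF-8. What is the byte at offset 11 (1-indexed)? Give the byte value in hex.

1-indexed offset 11 is 0-indexed offset 10.
U+306F → 3-byte form E3 81 AF at offsets 0–2.
U+0E23 → 3-byte form E0 B8 A3 at offsets 3–5.
U+009B → 2-byte form C2 9B at offsets 6–7.
U+35F2 → 3-byte form E3 97 B2 at offsets 8–10.
Offset 10 falls in char 4's range; it's byte 3 of E3 97 B2 = 0xB2.

0xB2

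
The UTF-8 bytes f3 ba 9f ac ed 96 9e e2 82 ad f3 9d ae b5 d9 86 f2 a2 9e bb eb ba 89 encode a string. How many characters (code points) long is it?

Byte at offset 0: 0xF3 = 11110011 → 4-byte char (#1). Advance 4.
Byte at offset 4: 0xED = 11101101 → 3-byte char (#2). Advance 3.
Byte at offset 7: 0xE2 = 11100010 → 3-byte char (#3). Advance 3.
Byte at offset 10: 0xF3 = 11110011 → 4-byte char (#4). Advance 4.
Byte at offset 14: 0xD9 = 11011001 → 2-byte char (#5). Advance 2.
Byte at offset 16: 0xF2 = 11110010 → 4-byte char (#6). Advance 4.
Byte at offset 20: 0xEB = 11101011 → 3-byte char (#7). Advance 3.
Reached end at offset 23 after 7 code points.

7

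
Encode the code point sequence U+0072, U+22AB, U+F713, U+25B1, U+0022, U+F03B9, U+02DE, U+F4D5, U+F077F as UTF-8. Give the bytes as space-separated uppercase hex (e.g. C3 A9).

U+0072: 1-byte form → 72.
U+22AB: 3-byte form → E2 8A AB.
U+F713: 3-byte form → EF 9C 93.
U+25B1: 3-byte form → E2 96 B1.
U+0022: 1-byte form → 22.
U+F03B9: 4-byte form → F3 B0 8E B9.
U+02DE: 2-byte form → CB 9E.
U+F4D5: 3-byte form → EF 93 95.
U+F077F: 4-byte form → F3 B0 9D BF.
Concatenated (24 bytes): 72 E2 8A AB EF 9C 93 E2 96 B1 22 F3 B0 8E B9 CB 9E EF 93 95 F3 B0 9D BF.

72 E2 8A AB EF 9C 93 E2 96 B1 22 F3 B0 8E B9 CB 9E EF 93 95 F3 B0 9D BF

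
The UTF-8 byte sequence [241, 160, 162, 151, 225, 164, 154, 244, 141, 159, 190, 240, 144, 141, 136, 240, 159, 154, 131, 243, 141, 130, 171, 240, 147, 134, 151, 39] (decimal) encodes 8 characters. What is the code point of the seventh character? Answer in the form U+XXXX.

Offset 0: leading byte 0xF1 = 11110001 → 4-byte char #1 = F1 A0 A2 97.
Offset 4: leading byte 0xE1 = 11100001 → 3-byte char #2 = E1 A4 9A.
Offset 7: leading byte 0xF4 = 11110100 → 4-byte char #3 = F4 8D 9F BE.
Offset 11: leading byte 0xF0 = 11110000 → 4-byte char #4 = F0 90 8D 88.
Offset 15: leading byte 0xF0 = 11110000 → 4-byte char #5 = F0 9F 9A 83.
Offset 19: leading byte 0xF3 = 11110011 → 4-byte char #6 = F3 8D 82 AB.
Offset 23: leading byte 0xF0 = 11110000 → 4-byte char #7 = F0 93 86 97.
Leading byte 0xF0 = 11110000 matches 11110xxx → 4-byte sequence.
Byte 1: 0xF0 = 11110000, payload 000 (3 bits).
Byte 2: 0x93 = 10010011 (10xxxxxx ✓), payload 010011.
Byte 3: 0x86 = 10000110 (10xxxxxx ✓), payload 000110.
Byte 4: 0x97 = 10010111 (10xxxxxx ✓), payload 010111.
Concatenate: 000010011000110010111 = 0x13197 (21 bits → U+13197).

U+13197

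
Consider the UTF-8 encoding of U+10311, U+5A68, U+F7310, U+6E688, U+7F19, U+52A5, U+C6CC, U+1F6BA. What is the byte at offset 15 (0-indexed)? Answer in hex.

0xE7

U+10311 → 4-byte form F0 90 8C 91 at offsets 0–3.
U+5A68 → 3-byte form E5 A9 A8 at offsets 4–6.
U+F7310 → 4-byte form F3 B7 8C 90 at offsets 7–10.
U+6E688 → 4-byte form F1 AE 9A 88 at offsets 11–14.
U+7F19 → 3-byte form E7 BC 99 at offsets 15–17.
Offset 15 falls in char 5's range; it's byte 1 of E7 BC 99 = 0xE7.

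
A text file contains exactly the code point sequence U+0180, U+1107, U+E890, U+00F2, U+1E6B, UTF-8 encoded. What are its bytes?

C6 80 E1 84 87 EE A2 90 C3 B2 E1 B9 AB

U+0180: 2-byte form → C6 80.
U+1107: 3-byte form → E1 84 87.
U+E890: 3-byte form → EE A2 90.
U+00F2: 2-byte form → C3 B2.
U+1E6B: 3-byte form → E1 B9 AB.
Concatenated (13 bytes): C6 80 E1 84 87 EE A2 90 C3 B2 E1 B9 AB.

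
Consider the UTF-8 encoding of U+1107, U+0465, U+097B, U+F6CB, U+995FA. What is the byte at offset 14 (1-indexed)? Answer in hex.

0x97

1-indexed offset 14 is 0-indexed offset 13.
U+1107 → 3-byte form E1 84 87 at offsets 0–2.
U+0465 → 2-byte form D1 A5 at offsets 3–4.
U+097B → 3-byte form E0 A5 BB at offsets 5–7.
U+F6CB → 3-byte form EF 9B 8B at offsets 8–10.
U+995FA → 4-byte form F2 99 97 BA at offsets 11–14.
Offset 13 falls in char 5's range; it's byte 3 of F2 99 97 BA = 0x97.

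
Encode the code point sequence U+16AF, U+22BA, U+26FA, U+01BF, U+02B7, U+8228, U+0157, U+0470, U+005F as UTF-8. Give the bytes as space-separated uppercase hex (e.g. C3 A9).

U+16AF: 3-byte form → E1 9A AF.
U+22BA: 3-byte form → E2 8A BA.
U+26FA: 3-byte form → E2 9B BA.
U+01BF: 2-byte form → C6 BF.
U+02B7: 2-byte form → CA B7.
U+8228: 3-byte form → E8 88 A8.
U+0157: 2-byte form → C5 97.
U+0470: 2-byte form → D1 B0.
U+005F: 1-byte form → 5F.
Concatenated (21 bytes): E1 9A AF E2 8A BA E2 9B BA C6 BF CA B7 E8 88 A8 C5 97 D1 B0 5F.

E1 9A AF E2 8A BA E2 9B BA C6 BF CA B7 E8 88 A8 C5 97 D1 B0 5F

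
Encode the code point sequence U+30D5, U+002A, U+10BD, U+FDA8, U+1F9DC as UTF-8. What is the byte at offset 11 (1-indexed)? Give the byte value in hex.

0xF0

1-indexed offset 11 is 0-indexed offset 10.
U+30D5 → 3-byte form E3 83 95 at offsets 0–2.
U+002A → 1-byte form 2A at offsets 3–3.
U+10BD → 3-byte form E1 82 BD at offsets 4–6.
U+FDA8 → 3-byte form EF B6 A8 at offsets 7–9.
U+1F9DC → 4-byte form F0 9F A7 9C at offsets 10–13.
Offset 10 falls in char 5's range; it's byte 1 of F0 9F A7 9C = 0xF0.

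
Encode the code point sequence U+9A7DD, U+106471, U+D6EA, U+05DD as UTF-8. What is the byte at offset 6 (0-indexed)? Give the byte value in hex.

U+9A7DD → 4-byte form F2 9A 9F 9D at offsets 0–3.
U+106471 → 4-byte form F4 86 91 B1 at offsets 4–7.
Offset 6 falls in char 2's range; it's byte 3 of F4 86 91 B1 = 0x91.

0x91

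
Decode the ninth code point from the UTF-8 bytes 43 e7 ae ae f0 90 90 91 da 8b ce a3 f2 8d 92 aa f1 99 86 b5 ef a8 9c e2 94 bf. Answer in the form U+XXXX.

U+253F

Offset 0: leading byte 0x43 = 01000011 → 1-byte char #1 = 43.
Offset 1: leading byte 0xE7 = 11100111 → 3-byte char #2 = E7 AE AE.
Offset 4: leading byte 0xF0 = 11110000 → 4-byte char #3 = F0 90 90 91.
Offset 8: leading byte 0xDA = 11011010 → 2-byte char #4 = DA 8B.
Offset 10: leading byte 0xCE = 11001110 → 2-byte char #5 = CE A3.
Offset 12: leading byte 0xF2 = 11110010 → 4-byte char #6 = F2 8D 92 AA.
Offset 16: leading byte 0xF1 = 11110001 → 4-byte char #7 = F1 99 86 B5.
Offset 20: leading byte 0xEF = 11101111 → 3-byte char #8 = EF A8 9C.
Offset 23: leading byte 0xE2 = 11100010 → 3-byte char #9 = E2 94 BF.
Leading byte 0xE2 = 11100010 matches 1110xxxx → 3-byte sequence.
Byte 1: 0xE2 = 11100010, payload 0010 (4 bits).
Byte 2: 0x94 = 10010100 (10xxxxxx ✓), payload 010100.
Byte 3: 0xBF = 10111111 (10xxxxxx ✓), payload 111111.
Concatenate: 0010010100111111 = 0x253F (16 bits → U+253F).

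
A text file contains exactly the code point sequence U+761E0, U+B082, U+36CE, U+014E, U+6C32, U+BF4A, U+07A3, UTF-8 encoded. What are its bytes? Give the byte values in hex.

U+761E0: 4-byte form → F1 B6 87 A0.
U+B082: 3-byte form → EB 82 82.
U+36CE: 3-byte form → E3 9B 8E.
U+014E: 2-byte form → C5 8E.
U+6C32: 3-byte form → E6 B0 B2.
U+BF4A: 3-byte form → EB BD 8A.
U+07A3: 2-byte form → DE A3.
Concatenated (20 bytes): F1 B6 87 A0 EB 82 82 E3 9B 8E C5 8E E6 B0 B2 EB BD 8A DE A3.

F1 B6 87 A0 EB 82 82 E3 9B 8E C5 8E E6 B0 B2 EB BD 8A DE A3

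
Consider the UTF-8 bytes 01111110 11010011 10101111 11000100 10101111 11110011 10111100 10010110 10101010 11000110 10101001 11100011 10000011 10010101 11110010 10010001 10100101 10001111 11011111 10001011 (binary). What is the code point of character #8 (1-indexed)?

U+07CB

Offset 0: leading byte 0x7E = 01111110 → 1-byte char #1 = 7E.
Offset 1: leading byte 0xD3 = 11010011 → 2-byte char #2 = D3 AF.
Offset 3: leading byte 0xC4 = 11000100 → 2-byte char #3 = C4 AF.
Offset 5: leading byte 0xF3 = 11110011 → 4-byte char #4 = F3 BC 96 AA.
Offset 9: leading byte 0xC6 = 11000110 → 2-byte char #5 = C6 A9.
Offset 11: leading byte 0xE3 = 11100011 → 3-byte char #6 = E3 83 95.
Offset 14: leading byte 0xF2 = 11110010 → 4-byte char #7 = F2 91 A5 8F.
Offset 18: leading byte 0xDF = 11011111 → 2-byte char #8 = DF 8B.
Leading byte 0xDF = 11011111 matches 110xxxxx → 2-byte sequence.
Byte 1: 0xDF = 11011111, payload 11111 (5 bits).
Byte 2: 0x8B = 10001011 (10xxxxxx ✓), payload 001011.
Concatenate: 11111001011 = 0x7CB (11 bits → U+07CB).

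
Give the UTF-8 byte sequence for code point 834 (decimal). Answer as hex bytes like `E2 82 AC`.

CD 82

U+0342 = 0x342 = 834 decimal. In range U+0080–U+07FF → 2-byte form: 110xxxxx 10xxxxxx.
Binary (11 bits): 01101000010.
Split 5+6: 01101 | 000010.
Byte 1: 11001101 = 0xCD.
Byte 2: 10000010 = 0x82.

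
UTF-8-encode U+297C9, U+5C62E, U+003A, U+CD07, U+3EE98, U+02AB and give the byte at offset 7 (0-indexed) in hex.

0xAE

U+297C9 → 4-byte form F0 A9 9F 89 at offsets 0–3.
U+5C62E → 4-byte form F1 9C 98 AE at offsets 4–7.
Offset 7 falls in char 2's range; it's byte 4 of F1 9C 98 AE = 0xAE.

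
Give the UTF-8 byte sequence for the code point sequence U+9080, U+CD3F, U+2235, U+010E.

U+9080: 3-byte form → E9 82 80.
U+CD3F: 3-byte form → EC B4 BF.
U+2235: 3-byte form → E2 88 B5.
U+010E: 2-byte form → C4 8E.
Concatenated (11 bytes): E9 82 80 EC B4 BF E2 88 B5 C4 8E.

E9 82 80 EC B4 BF E2 88 B5 C4 8E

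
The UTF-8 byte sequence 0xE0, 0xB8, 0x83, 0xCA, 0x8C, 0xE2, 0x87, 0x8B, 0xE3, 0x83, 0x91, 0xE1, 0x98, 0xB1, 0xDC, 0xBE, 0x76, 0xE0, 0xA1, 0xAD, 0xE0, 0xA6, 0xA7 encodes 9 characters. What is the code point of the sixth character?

Offset 0: leading byte 0xE0 = 11100000 → 3-byte char #1 = E0 B8 83.
Offset 3: leading byte 0xCA = 11001010 → 2-byte char #2 = CA 8C.
Offset 5: leading byte 0xE2 = 11100010 → 3-byte char #3 = E2 87 8B.
Offset 8: leading byte 0xE3 = 11100011 → 3-byte char #4 = E3 83 91.
Offset 11: leading byte 0xE1 = 11100001 → 3-byte char #5 = E1 98 B1.
Offset 14: leading byte 0xDC = 11011100 → 2-byte char #6 = DC BE.
Leading byte 0xDC = 11011100 matches 110xxxxx → 2-byte sequence.
Byte 1: 0xDC = 11011100, payload 11100 (5 bits).
Byte 2: 0xBE = 10111110 (10xxxxxx ✓), payload 111110.
Concatenate: 11100111110 = 0x73E (11 bits → U+073E).

U+073E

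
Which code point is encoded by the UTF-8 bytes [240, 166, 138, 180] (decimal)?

Leading byte 0xF0 = 11110000 matches 11110xxx → 4-byte sequence.
Byte 1: 0xF0 = 11110000, payload 000 (3 bits).
Byte 2: 0xA6 = 10100110 (10xxxxxx ✓), payload 100110.
Byte 3: 0x8A = 10001010 (10xxxxxx ✓), payload 001010.
Byte 4: 0xB4 = 10110100 (10xxxxxx ✓), payload 110100.
Concatenate: 000100110001010110100 = 0x262B4 (21 bits → U+262B4).

U+262B4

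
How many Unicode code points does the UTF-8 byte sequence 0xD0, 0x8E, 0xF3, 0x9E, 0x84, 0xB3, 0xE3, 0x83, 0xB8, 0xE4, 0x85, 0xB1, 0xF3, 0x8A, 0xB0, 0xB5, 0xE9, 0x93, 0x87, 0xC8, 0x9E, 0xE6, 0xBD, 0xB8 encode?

8

Byte at offset 0: 0xD0 = 11010000 → 2-byte char (#1). Advance 2.
Byte at offset 2: 0xF3 = 11110011 → 4-byte char (#2). Advance 4.
Byte at offset 6: 0xE3 = 11100011 → 3-byte char (#3). Advance 3.
Byte at offset 9: 0xE4 = 11100100 → 3-byte char (#4). Advance 3.
Byte at offset 12: 0xF3 = 11110011 → 4-byte char (#5). Advance 4.
Byte at offset 16: 0xE9 = 11101001 → 3-byte char (#6). Advance 3.
Byte at offset 19: 0xC8 = 11001000 → 2-byte char (#7). Advance 2.
Byte at offset 21: 0xE6 = 11100110 → 3-byte char (#8). Advance 3.
Reached end at offset 24 after 8 code points.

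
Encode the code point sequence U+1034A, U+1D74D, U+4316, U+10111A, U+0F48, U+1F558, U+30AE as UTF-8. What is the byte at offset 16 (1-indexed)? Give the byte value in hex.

1-indexed offset 16 is 0-indexed offset 15.
U+1034A → 4-byte form F0 90 8D 8A at offsets 0–3.
U+1D74D → 4-byte form F0 9D 9D 8D at offsets 4–7.
U+4316 → 3-byte form E4 8C 96 at offsets 8–10.
U+10111A → 4-byte form F4 81 84 9A at offsets 11–14.
U+0F48 → 3-byte form E0 BD 88 at offsets 15–17.
Offset 15 falls in char 5's range; it's byte 1 of E0 BD 88 = 0xE0.

0xE0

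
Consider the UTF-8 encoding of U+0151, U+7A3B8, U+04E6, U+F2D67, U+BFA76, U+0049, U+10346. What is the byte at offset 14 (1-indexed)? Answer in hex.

1-indexed offset 14 is 0-indexed offset 13.
U+0151 → 2-byte form C5 91 at offsets 0–1.
U+7A3B8 → 4-byte form F1 BA 8E B8 at offsets 2–5.
U+04E6 → 2-byte form D3 A6 at offsets 6–7.
U+F2D67 → 4-byte form F3 B2 B5 A7 at offsets 8–11.
U+BFA76 → 4-byte form F2 BF A9 B6 at offsets 12–15.
Offset 13 falls in char 5's range; it's byte 2 of F2 BF A9 B6 = 0xBF.

0xBF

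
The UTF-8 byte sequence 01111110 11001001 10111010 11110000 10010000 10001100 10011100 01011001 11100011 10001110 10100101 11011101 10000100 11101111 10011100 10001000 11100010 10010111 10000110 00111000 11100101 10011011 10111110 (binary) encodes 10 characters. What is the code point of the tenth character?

Offset 0: leading byte 0x7E = 01111110 → 1-byte char #1 = 7E.
Offset 1: leading byte 0xC9 = 11001001 → 2-byte char #2 = C9 BA.
Offset 3: leading byte 0xF0 = 11110000 → 4-byte char #3 = F0 90 8C 9C.
Offset 7: leading byte 0x59 = 01011001 → 1-byte char #4 = 59.
Offset 8: leading byte 0xE3 = 11100011 → 3-byte char #5 = E3 8E A5.
Offset 11: leading byte 0xDD = 11011101 → 2-byte char #6 = DD 84.
Offset 13: leading byte 0xEF = 11101111 → 3-byte char #7 = EF 9C 88.
Offset 16: leading byte 0xE2 = 11100010 → 3-byte char #8 = E2 97 86.
Offset 19: leading byte 0x38 = 00111000 → 1-byte char #9 = 38.
Offset 20: leading byte 0xE5 = 11100101 → 3-byte char #10 = E5 9B BE.
Leading byte 0xE5 = 11100101 matches 1110xxxx → 3-byte sequence.
Byte 1: 0xE5 = 11100101, payload 0101 (4 bits).
Byte 2: 0x9B = 10011011 (10xxxxxx ✓), payload 011011.
Byte 3: 0xBE = 10111110 (10xxxxxx ✓), payload 111110.
Concatenate: 0101011011111110 = 0x56FE (16 bits → U+56FE).

U+56FE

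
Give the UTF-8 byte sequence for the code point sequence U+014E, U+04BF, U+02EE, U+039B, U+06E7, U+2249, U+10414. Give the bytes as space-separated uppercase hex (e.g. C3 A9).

U+014E: 2-byte form → C5 8E.
U+04BF: 2-byte form → D2 BF.
U+02EE: 2-byte form → CB AE.
U+039B: 2-byte form → CE 9B.
U+06E7: 2-byte form → DB A7.
U+2249: 3-byte form → E2 89 89.
U+10414: 4-byte form → F0 90 90 94.
Concatenated (17 bytes): C5 8E D2 BF CB AE CE 9B DB A7 E2 89 89 F0 90 90 94.

C5 8E D2 BF CB AE CE 9B DB A7 E2 89 89 F0 90 90 94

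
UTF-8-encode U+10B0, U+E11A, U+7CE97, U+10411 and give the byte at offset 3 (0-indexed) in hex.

0xEE

U+10B0 → 3-byte form E1 82 B0 at offsets 0–2.
U+E11A → 3-byte form EE 84 9A at offsets 3–5.
Offset 3 falls in char 2's range; it's byte 1 of EE 84 9A = 0xEE.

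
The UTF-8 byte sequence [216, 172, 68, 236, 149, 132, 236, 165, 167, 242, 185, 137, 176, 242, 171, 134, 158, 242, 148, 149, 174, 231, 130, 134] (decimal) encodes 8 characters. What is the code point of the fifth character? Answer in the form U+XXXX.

Offset 0: leading byte 0xD8 = 11011000 → 2-byte char #1 = D8 AC.
Offset 2: leading byte 0x44 = 01000100 → 1-byte char #2 = 44.
Offset 3: leading byte 0xEC = 11101100 → 3-byte char #3 = EC 95 84.
Offset 6: leading byte 0xEC = 11101100 → 3-byte char #4 = EC A5 A7.
Offset 9: leading byte 0xF2 = 11110010 → 4-byte char #5 = F2 B9 89 B0.
Leading byte 0xF2 = 11110010 matches 11110xxx → 4-byte sequence.
Byte 1: 0xF2 = 11110010, payload 010 (3 bits).
Byte 2: 0xB9 = 10111001 (10xxxxxx ✓), payload 111001.
Byte 3: 0x89 = 10001001 (10xxxxxx ✓), payload 001001.
Byte 4: 0xB0 = 10110000 (10xxxxxx ✓), payload 110000.
Concatenate: 010111001001001110000 = 0xB9270 (21 bits → U+B9270).

U+B9270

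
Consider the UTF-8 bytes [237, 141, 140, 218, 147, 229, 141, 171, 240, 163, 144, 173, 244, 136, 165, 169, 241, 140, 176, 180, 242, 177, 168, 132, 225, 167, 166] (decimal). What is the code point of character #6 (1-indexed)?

Offset 0: leading byte 0xED = 11101101 → 3-byte char #1 = ED 8D 8C.
Offset 3: leading byte 0xDA = 11011010 → 2-byte char #2 = DA 93.
Offset 5: leading byte 0xE5 = 11100101 → 3-byte char #3 = E5 8D AB.
Offset 8: leading byte 0xF0 = 11110000 → 4-byte char #4 = F0 A3 90 AD.
Offset 12: leading byte 0xF4 = 11110100 → 4-byte char #5 = F4 88 A5 A9.
Offset 16: leading byte 0xF1 = 11110001 → 4-byte char #6 = F1 8C B0 B4.
Leading byte 0xF1 = 11110001 matches 11110xxx → 4-byte sequence.
Byte 1: 0xF1 = 11110001, payload 001 (3 bits).
Byte 2: 0x8C = 10001100 (10xxxxxx ✓), payload 001100.
Byte 3: 0xB0 = 10110000 (10xxxxxx ✓), payload 110000.
Byte 4: 0xB4 = 10110100 (10xxxxxx ✓), payload 110100.
Concatenate: 001001100110000110100 = 0x4CC34 (21 bits → U+4CC34).

U+4CC34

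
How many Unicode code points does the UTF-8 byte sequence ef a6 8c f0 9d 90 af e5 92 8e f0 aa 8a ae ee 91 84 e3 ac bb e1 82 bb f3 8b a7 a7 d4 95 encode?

Byte at offset 0: 0xEF = 11101111 → 3-byte char (#1). Advance 3.
Byte at offset 3: 0xF0 = 11110000 → 4-byte char (#2). Advance 4.
Byte at offset 7: 0xE5 = 11100101 → 3-byte char (#3). Advance 3.
Byte at offset 10: 0xF0 = 11110000 → 4-byte char (#4). Advance 4.
Byte at offset 14: 0xEE = 11101110 → 3-byte char (#5). Advance 3.
Byte at offset 17: 0xE3 = 11100011 → 3-byte char (#6). Advance 3.
Byte at offset 20: 0xE1 = 11100001 → 3-byte char (#7). Advance 3.
Byte at offset 23: 0xF3 = 11110011 → 4-byte char (#8). Advance 4.
Byte at offset 27: 0xD4 = 11010100 → 2-byte char (#9). Advance 2.
Reached end at offset 29 after 9 code points.

9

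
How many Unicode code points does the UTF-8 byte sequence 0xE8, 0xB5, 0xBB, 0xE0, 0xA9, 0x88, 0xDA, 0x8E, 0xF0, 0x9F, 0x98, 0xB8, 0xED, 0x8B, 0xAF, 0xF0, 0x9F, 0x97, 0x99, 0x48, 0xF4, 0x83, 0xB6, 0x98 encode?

Byte at offset 0: 0xE8 = 11101000 → 3-byte char (#1). Advance 3.
Byte at offset 3: 0xE0 = 11100000 → 3-byte char (#2). Advance 3.
Byte at offset 6: 0xDA = 11011010 → 2-byte char (#3). Advance 2.
Byte at offset 8: 0xF0 = 11110000 → 4-byte char (#4). Advance 4.
Byte at offset 12: 0xED = 11101101 → 3-byte char (#5). Advance 3.
Byte at offset 15: 0xF0 = 11110000 → 4-byte char (#6). Advance 4.
Byte at offset 19: 0x48 = 01001000 → 1-byte char (#7). Advance 1.
Byte at offset 20: 0xF4 = 11110100 → 4-byte char (#8). Advance 4.
Reached end at offset 24 after 8 code points.

8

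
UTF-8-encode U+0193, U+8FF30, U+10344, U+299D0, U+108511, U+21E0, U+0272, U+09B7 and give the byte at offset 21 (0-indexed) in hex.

U+0193 → 2-byte form C6 93 at offsets 0–1.
U+8FF30 → 4-byte form F2 8F BC B0 at offsets 2–5.
U+10344 → 4-byte form F0 90 8D 84 at offsets 6–9.
U+299D0 → 4-byte form F0 A9 A7 90 at offsets 10–13.
U+108511 → 4-byte form F4 88 94 91 at offsets 14–17.
U+21E0 → 3-byte form E2 87 A0 at offsets 18–20.
U+0272 → 2-byte form C9 B2 at offsets 21–22.
Offset 21 falls in char 7's range; it's byte 1 of C9 B2 = 0xC9.

0xC9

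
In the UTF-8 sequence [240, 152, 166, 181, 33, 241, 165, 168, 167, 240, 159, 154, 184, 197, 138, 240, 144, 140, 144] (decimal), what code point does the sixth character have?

U+10310

Offset 0: leading byte 0xF0 = 11110000 → 4-byte char #1 = F0 98 A6 B5.
Offset 4: leading byte 0x21 = 00100001 → 1-byte char #2 = 21.
Offset 5: leading byte 0xF1 = 11110001 → 4-byte char #3 = F1 A5 A8 A7.
Offset 9: leading byte 0xF0 = 11110000 → 4-byte char #4 = F0 9F 9A B8.
Offset 13: leading byte 0xC5 = 11000101 → 2-byte char #5 = C5 8A.
Offset 15: leading byte 0xF0 = 11110000 → 4-byte char #6 = F0 90 8C 90.
Leading byte 0xF0 = 11110000 matches 11110xxx → 4-byte sequence.
Byte 1: 0xF0 = 11110000, payload 000 (3 bits).
Byte 2: 0x90 = 10010000 (10xxxxxx ✓), payload 010000.
Byte 3: 0x8C = 10001100 (10xxxxxx ✓), payload 001100.
Byte 4: 0x90 = 10010000 (10xxxxxx ✓), payload 010000.
Concatenate: 000010000001100010000 = 0x10310 (21 bits → U+10310).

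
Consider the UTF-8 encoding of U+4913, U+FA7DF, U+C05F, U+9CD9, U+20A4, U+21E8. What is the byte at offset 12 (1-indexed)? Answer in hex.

0xB3

1-indexed offset 12 is 0-indexed offset 11.
U+4913 → 3-byte form E4 A4 93 at offsets 0–2.
U+FA7DF → 4-byte form F3 BA 9F 9F at offsets 3–6.
U+C05F → 3-byte form EC 81 9F at offsets 7–9.
U+9CD9 → 3-byte form E9 B3 99 at offsets 10–12.
Offset 11 falls in char 4's range; it's byte 2 of E9 B3 99 = 0xB3.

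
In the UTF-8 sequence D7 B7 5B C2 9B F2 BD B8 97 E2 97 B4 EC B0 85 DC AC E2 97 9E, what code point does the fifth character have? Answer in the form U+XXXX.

Offset 0: leading byte 0xD7 = 11010111 → 2-byte char #1 = D7 B7.
Offset 2: leading byte 0x5B = 01011011 → 1-byte char #2 = 5B.
Offset 3: leading byte 0xC2 = 11000010 → 2-byte char #3 = C2 9B.
Offset 5: leading byte 0xF2 = 11110010 → 4-byte char #4 = F2 BD B8 97.
Offset 9: leading byte 0xE2 = 11100010 → 3-byte char #5 = E2 97 B4.
Leading byte 0xE2 = 11100010 matches 1110xxxx → 3-byte sequence.
Byte 1: 0xE2 = 11100010, payload 0010 (4 bits).
Byte 2: 0x97 = 10010111 (10xxxxxx ✓), payload 010111.
Byte 3: 0xB4 = 10110100 (10xxxxxx ✓), payload 110100.
Concatenate: 0010010111110100 = 0x25F4 (16 bits → U+25F4).

U+25F4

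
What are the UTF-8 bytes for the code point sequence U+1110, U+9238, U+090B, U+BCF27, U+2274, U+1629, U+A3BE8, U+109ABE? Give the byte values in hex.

E1 84 90 E9 88 B8 E0 A4 8B F2 BC BC A7 E2 89 B4 E1 98 A9 F2 A3 AF A8 F4 89 AA BE

U+1110: 3-byte form → E1 84 90.
U+9238: 3-byte form → E9 88 B8.
U+090B: 3-byte form → E0 A4 8B.
U+BCF27: 4-byte form → F2 BC BC A7.
U+2274: 3-byte form → E2 89 B4.
U+1629: 3-byte form → E1 98 A9.
U+A3BE8: 4-byte form → F2 A3 AF A8.
U+109ABE: 4-byte form → F4 89 AA BE.
Concatenated (27 bytes): E1 84 90 E9 88 B8 E0 A4 8B F2 BC BC A7 E2 89 B4 E1 98 A9 F2 A3 AF A8 F4 89 AA BE.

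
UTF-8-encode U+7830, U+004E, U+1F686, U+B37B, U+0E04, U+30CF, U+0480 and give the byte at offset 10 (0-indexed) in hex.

U+7830 → 3-byte form E7 A0 B0 at offsets 0–2.
U+004E → 1-byte form 4E at offsets 3–3.
U+1F686 → 4-byte form F0 9F 9A 86 at offsets 4–7.
U+B37B → 3-byte form EB 8D BB at offsets 8–10.
Offset 10 falls in char 4's range; it's byte 3 of EB 8D BB = 0xBB.

0xBB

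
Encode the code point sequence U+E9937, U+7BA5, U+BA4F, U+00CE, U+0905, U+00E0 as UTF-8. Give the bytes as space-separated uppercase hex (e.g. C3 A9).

U+E9937: 4-byte form → F3 A9 A4 B7.
U+7BA5: 3-byte form → E7 AE A5.
U+BA4F: 3-byte form → EB A9 8F.
U+00CE: 2-byte form → C3 8E.
U+0905: 3-byte form → E0 A4 85.
U+00E0: 2-byte form → C3 A0.
Concatenated (17 bytes): F3 A9 A4 B7 E7 AE A5 EB A9 8F C3 8E E0 A4 85 C3 A0.

F3 A9 A4 B7 E7 AE A5 EB A9 8F C3 8E E0 A4 85 C3 A0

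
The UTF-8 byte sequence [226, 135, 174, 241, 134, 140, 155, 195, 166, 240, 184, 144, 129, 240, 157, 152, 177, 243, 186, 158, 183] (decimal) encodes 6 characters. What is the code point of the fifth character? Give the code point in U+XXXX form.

Offset 0: leading byte 0xE2 = 11100010 → 3-byte char #1 = E2 87 AE.
Offset 3: leading byte 0xF1 = 11110001 → 4-byte char #2 = F1 86 8C 9B.
Offset 7: leading byte 0xC3 = 11000011 → 2-byte char #3 = C3 A6.
Offset 9: leading byte 0xF0 = 11110000 → 4-byte char #4 = F0 B8 90 81.
Offset 13: leading byte 0xF0 = 11110000 → 4-byte char #5 = F0 9D 98 B1.
Leading byte 0xF0 = 11110000 matches 11110xxx → 4-byte sequence.
Byte 1: 0xF0 = 11110000, payload 000 (3 bits).
Byte 2: 0x9D = 10011101 (10xxxxxx ✓), payload 011101.
Byte 3: 0x98 = 10011000 (10xxxxxx ✓), payload 011000.
Byte 4: 0xB1 = 10110001 (10xxxxxx ✓), payload 110001.
Concatenate: 000011101011000110001 = 0x1D631 (21 bits → U+1D631).

U+1D631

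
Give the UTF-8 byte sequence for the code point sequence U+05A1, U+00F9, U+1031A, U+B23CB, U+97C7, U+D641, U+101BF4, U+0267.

D6 A1 C3 B9 F0 90 8C 9A F2 B2 8F 8B E9 9F 87 ED 99 81 F4 81 AF B4 C9 A7

U+05A1: 2-byte form → D6 A1.
U+00F9: 2-byte form → C3 B9.
U+1031A: 4-byte form → F0 90 8C 9A.
U+B23CB: 4-byte form → F2 B2 8F 8B.
U+97C7: 3-byte form → E9 9F 87.
U+D641: 3-byte form → ED 99 81.
U+101BF4: 4-byte form → F4 81 AF B4.
U+0267: 2-byte form → C9 A7.
Concatenated (24 bytes): D6 A1 C3 B9 F0 90 8C 9A F2 B2 8F 8B E9 9F 87 ED 99 81 F4 81 AF B4 C9 A7.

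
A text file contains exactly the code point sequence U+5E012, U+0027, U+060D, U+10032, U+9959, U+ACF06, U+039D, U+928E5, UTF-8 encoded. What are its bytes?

F1 9E 80 92 27 D8 8D F0 90 80 B2 E9 A5 99 F2 AC BC 86 CE 9D F2 92 A3 A5

U+5E012: 4-byte form → F1 9E 80 92.
U+0027: 1-byte form → 27.
U+060D: 2-byte form → D8 8D.
U+10032: 4-byte form → F0 90 80 B2.
U+9959: 3-byte form → E9 A5 99.
U+ACF06: 4-byte form → F2 AC BC 86.
U+039D: 2-byte form → CE 9D.
U+928E5: 4-byte form → F2 92 A3 A5.
Concatenated (24 bytes): F1 9E 80 92 27 D8 8D F0 90 80 B2 E9 A5 99 F2 AC BC 86 CE 9D F2 92 A3 A5.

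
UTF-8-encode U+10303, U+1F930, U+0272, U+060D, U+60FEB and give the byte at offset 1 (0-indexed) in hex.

0x90

U+10303 → 4-byte form F0 90 8C 83 at offsets 0–3.
Offset 1 falls in char 1's range; it's byte 2 of F0 90 8C 83 = 0x90.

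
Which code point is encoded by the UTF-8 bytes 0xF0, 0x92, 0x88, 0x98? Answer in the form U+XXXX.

Leading byte 0xF0 = 11110000 matches 11110xxx → 4-byte sequence.
Byte 1: 0xF0 = 11110000, payload 000 (3 bits).
Byte 2: 0x92 = 10010010 (10xxxxxx ✓), payload 010010.
Byte 3: 0x88 = 10001000 (10xxxxxx ✓), payload 001000.
Byte 4: 0x98 = 10011000 (10xxxxxx ✓), payload 011000.
Concatenate: 000010010001000011000 = 0x12218 (21 bits → U+12218).

U+12218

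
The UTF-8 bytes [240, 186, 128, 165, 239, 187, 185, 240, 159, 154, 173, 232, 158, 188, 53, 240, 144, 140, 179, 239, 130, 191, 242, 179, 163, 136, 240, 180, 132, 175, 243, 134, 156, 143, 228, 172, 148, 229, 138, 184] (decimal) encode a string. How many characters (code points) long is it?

Byte at offset 0: 0xF0 = 11110000 → 4-byte char (#1). Advance 4.
Byte at offset 4: 0xEF = 11101111 → 3-byte char (#2). Advance 3.
Byte at offset 7: 0xF0 = 11110000 → 4-byte char (#3). Advance 4.
Byte at offset 11: 0xE8 = 11101000 → 3-byte char (#4). Advance 3.
Byte at offset 14: 0x35 = 00110101 → 1-byte char (#5). Advance 1.
Byte at offset 15: 0xF0 = 11110000 → 4-byte char (#6). Advance 4.
Byte at offset 19: 0xEF = 11101111 → 3-byte char (#7). Advance 3.
Byte at offset 22: 0xF2 = 11110010 → 4-byte char (#8). Advance 4.
Byte at offset 26: 0xF0 = 11110000 → 4-byte char (#9). Advance 4.
Byte at offset 30: 0xF3 = 11110011 → 4-byte char (#10). Advance 4.
Byte at offset 34: 0xE4 = 11100100 → 3-byte char (#11). Advance 3.
Byte at offset 37: 0xE5 = 11100101 → 3-byte char (#12). Advance 3.
Reached end at offset 40 after 12 code points.

12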